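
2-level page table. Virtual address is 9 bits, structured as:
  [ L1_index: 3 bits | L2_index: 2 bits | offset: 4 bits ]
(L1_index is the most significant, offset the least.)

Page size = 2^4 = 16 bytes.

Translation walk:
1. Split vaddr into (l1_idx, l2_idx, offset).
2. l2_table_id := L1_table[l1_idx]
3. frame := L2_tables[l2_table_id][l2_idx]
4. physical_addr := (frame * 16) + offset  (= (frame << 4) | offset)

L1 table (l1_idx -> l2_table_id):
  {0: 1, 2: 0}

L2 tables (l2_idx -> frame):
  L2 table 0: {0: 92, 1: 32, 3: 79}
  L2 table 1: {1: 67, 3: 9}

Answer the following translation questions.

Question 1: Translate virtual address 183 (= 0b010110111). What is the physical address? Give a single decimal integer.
vaddr = 183 = 0b010110111
Split: l1_idx=2, l2_idx=3, offset=7
L1[2] = 0
L2[0][3] = 79
paddr = 79 * 16 + 7 = 1271

Answer: 1271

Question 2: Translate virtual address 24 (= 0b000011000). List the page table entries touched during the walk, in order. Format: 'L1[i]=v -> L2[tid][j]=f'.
Answer: L1[0]=1 -> L2[1][1]=67

Derivation:
vaddr = 24 = 0b000011000
Split: l1_idx=0, l2_idx=1, offset=8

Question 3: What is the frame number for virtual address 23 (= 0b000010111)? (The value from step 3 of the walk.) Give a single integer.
vaddr = 23: l1_idx=0, l2_idx=1
L1[0] = 1; L2[1][1] = 67

Answer: 67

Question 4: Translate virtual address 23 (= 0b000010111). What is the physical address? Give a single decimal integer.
Answer: 1079

Derivation:
vaddr = 23 = 0b000010111
Split: l1_idx=0, l2_idx=1, offset=7
L1[0] = 1
L2[1][1] = 67
paddr = 67 * 16 + 7 = 1079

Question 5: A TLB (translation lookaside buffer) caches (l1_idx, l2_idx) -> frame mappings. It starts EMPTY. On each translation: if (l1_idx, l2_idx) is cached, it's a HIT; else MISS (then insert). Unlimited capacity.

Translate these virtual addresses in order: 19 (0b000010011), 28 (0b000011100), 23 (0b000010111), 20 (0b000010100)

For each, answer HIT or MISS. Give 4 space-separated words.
Answer: MISS HIT HIT HIT

Derivation:
vaddr=19: (0,1) not in TLB -> MISS, insert
vaddr=28: (0,1) in TLB -> HIT
vaddr=23: (0,1) in TLB -> HIT
vaddr=20: (0,1) in TLB -> HIT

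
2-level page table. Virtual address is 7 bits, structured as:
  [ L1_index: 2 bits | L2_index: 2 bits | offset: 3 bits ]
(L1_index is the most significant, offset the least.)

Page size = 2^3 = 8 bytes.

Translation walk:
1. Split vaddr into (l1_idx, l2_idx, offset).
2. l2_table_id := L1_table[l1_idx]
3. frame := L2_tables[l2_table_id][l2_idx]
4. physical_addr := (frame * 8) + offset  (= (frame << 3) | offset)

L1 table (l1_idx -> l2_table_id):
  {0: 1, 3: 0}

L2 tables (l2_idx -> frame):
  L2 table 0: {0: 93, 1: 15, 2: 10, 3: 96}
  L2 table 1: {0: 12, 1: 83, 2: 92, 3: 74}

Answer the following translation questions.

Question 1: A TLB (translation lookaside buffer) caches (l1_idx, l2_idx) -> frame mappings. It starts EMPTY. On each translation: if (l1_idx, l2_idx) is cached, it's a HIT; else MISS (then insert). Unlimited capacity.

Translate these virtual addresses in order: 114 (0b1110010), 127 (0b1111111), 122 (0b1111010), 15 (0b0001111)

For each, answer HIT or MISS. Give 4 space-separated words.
Answer: MISS MISS HIT MISS

Derivation:
vaddr=114: (3,2) not in TLB -> MISS, insert
vaddr=127: (3,3) not in TLB -> MISS, insert
vaddr=122: (3,3) in TLB -> HIT
vaddr=15: (0,1) not in TLB -> MISS, insert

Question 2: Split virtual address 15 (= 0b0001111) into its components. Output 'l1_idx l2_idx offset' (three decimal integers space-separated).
Answer: 0 1 7

Derivation:
vaddr = 15 = 0b0001111
  top 2 bits -> l1_idx = 0
  next 2 bits -> l2_idx = 1
  bottom 3 bits -> offset = 7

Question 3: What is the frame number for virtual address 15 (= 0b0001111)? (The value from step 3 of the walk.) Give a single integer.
Answer: 83

Derivation:
vaddr = 15: l1_idx=0, l2_idx=1
L1[0] = 1; L2[1][1] = 83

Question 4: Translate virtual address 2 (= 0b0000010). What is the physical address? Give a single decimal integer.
Answer: 98

Derivation:
vaddr = 2 = 0b0000010
Split: l1_idx=0, l2_idx=0, offset=2
L1[0] = 1
L2[1][0] = 12
paddr = 12 * 8 + 2 = 98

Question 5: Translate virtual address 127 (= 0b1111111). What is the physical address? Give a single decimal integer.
vaddr = 127 = 0b1111111
Split: l1_idx=3, l2_idx=3, offset=7
L1[3] = 0
L2[0][3] = 96
paddr = 96 * 8 + 7 = 775

Answer: 775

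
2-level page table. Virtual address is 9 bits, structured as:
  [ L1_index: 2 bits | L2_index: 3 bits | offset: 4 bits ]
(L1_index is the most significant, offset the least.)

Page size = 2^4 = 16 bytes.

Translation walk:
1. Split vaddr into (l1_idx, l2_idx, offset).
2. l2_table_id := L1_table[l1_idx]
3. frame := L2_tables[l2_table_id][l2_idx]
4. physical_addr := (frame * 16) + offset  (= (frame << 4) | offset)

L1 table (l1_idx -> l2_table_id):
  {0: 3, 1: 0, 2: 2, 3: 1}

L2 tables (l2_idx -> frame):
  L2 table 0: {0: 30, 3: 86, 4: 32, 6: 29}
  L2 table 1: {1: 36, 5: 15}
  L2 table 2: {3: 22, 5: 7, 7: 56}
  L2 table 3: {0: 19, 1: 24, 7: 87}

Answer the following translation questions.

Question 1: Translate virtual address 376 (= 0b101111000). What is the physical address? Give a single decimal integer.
vaddr = 376 = 0b101111000
Split: l1_idx=2, l2_idx=7, offset=8
L1[2] = 2
L2[2][7] = 56
paddr = 56 * 16 + 8 = 904

Answer: 904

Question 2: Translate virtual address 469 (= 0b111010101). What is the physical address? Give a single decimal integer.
vaddr = 469 = 0b111010101
Split: l1_idx=3, l2_idx=5, offset=5
L1[3] = 1
L2[1][5] = 15
paddr = 15 * 16 + 5 = 245

Answer: 245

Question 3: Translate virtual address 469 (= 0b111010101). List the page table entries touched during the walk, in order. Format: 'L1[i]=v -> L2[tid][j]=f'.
vaddr = 469 = 0b111010101
Split: l1_idx=3, l2_idx=5, offset=5

Answer: L1[3]=1 -> L2[1][5]=15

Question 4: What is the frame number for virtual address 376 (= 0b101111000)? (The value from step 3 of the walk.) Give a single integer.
Answer: 56

Derivation:
vaddr = 376: l1_idx=2, l2_idx=7
L1[2] = 2; L2[2][7] = 56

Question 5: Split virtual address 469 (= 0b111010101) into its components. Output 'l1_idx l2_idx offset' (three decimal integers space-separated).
vaddr = 469 = 0b111010101
  top 2 bits -> l1_idx = 3
  next 3 bits -> l2_idx = 5
  bottom 4 bits -> offset = 5

Answer: 3 5 5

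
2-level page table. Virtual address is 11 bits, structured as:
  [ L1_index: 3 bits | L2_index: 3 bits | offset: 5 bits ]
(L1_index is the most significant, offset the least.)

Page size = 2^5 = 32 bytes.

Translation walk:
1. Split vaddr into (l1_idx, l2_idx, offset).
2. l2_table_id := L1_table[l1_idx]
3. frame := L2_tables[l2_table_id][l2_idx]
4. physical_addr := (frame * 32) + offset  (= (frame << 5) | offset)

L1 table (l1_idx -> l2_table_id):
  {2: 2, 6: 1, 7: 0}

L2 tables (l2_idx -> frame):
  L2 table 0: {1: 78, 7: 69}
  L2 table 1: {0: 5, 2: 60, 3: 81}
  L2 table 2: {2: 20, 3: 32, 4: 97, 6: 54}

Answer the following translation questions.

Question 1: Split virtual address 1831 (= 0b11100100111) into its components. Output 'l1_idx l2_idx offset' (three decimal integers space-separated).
vaddr = 1831 = 0b11100100111
  top 3 bits -> l1_idx = 7
  next 3 bits -> l2_idx = 1
  bottom 5 bits -> offset = 7

Answer: 7 1 7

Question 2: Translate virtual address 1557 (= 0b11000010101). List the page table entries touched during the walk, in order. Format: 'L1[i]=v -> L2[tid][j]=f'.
Answer: L1[6]=1 -> L2[1][0]=5

Derivation:
vaddr = 1557 = 0b11000010101
Split: l1_idx=6, l2_idx=0, offset=21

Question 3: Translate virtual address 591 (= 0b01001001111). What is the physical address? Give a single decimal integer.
vaddr = 591 = 0b01001001111
Split: l1_idx=2, l2_idx=2, offset=15
L1[2] = 2
L2[2][2] = 20
paddr = 20 * 32 + 15 = 655

Answer: 655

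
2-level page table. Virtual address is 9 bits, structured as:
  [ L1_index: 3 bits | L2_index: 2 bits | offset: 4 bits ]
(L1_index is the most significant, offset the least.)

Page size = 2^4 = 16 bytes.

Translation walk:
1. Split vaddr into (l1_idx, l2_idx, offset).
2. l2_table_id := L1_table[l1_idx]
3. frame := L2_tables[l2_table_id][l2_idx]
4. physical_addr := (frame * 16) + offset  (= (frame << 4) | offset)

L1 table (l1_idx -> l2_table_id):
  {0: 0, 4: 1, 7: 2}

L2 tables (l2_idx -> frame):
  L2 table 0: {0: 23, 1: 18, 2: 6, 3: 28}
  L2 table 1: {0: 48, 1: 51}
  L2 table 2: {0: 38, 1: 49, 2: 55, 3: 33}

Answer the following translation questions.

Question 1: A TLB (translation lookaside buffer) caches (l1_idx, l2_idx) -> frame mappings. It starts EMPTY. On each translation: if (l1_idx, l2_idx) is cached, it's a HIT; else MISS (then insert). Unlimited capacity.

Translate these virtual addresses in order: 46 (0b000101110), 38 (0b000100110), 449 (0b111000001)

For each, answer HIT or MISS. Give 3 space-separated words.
Answer: MISS HIT MISS

Derivation:
vaddr=46: (0,2) not in TLB -> MISS, insert
vaddr=38: (0,2) in TLB -> HIT
vaddr=449: (7,0) not in TLB -> MISS, insert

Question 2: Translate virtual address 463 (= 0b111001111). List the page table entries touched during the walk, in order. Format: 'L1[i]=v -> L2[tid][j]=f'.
Answer: L1[7]=2 -> L2[2][0]=38

Derivation:
vaddr = 463 = 0b111001111
Split: l1_idx=7, l2_idx=0, offset=15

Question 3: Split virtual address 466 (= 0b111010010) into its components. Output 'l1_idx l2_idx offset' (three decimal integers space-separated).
Answer: 7 1 2

Derivation:
vaddr = 466 = 0b111010010
  top 3 bits -> l1_idx = 7
  next 2 bits -> l2_idx = 1
  bottom 4 bits -> offset = 2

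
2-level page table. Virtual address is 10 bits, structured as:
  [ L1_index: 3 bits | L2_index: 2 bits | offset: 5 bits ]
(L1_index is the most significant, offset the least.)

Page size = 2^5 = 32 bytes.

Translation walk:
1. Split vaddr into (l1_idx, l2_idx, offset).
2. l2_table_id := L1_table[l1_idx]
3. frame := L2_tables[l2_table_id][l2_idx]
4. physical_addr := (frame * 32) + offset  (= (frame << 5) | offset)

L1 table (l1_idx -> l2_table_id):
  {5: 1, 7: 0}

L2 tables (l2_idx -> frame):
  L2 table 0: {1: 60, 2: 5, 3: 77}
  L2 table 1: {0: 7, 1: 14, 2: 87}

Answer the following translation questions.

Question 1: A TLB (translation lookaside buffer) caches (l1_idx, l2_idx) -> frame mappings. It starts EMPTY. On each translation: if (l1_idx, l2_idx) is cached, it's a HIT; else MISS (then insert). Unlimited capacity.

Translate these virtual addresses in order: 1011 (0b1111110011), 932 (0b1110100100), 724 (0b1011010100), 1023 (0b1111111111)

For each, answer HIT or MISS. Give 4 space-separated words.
vaddr=1011: (7,3) not in TLB -> MISS, insert
vaddr=932: (7,1) not in TLB -> MISS, insert
vaddr=724: (5,2) not in TLB -> MISS, insert
vaddr=1023: (7,3) in TLB -> HIT

Answer: MISS MISS MISS HIT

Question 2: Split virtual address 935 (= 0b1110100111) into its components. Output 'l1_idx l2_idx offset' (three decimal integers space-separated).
vaddr = 935 = 0b1110100111
  top 3 bits -> l1_idx = 7
  next 2 bits -> l2_idx = 1
  bottom 5 bits -> offset = 7

Answer: 7 1 7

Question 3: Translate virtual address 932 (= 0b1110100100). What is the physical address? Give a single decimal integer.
Answer: 1924

Derivation:
vaddr = 932 = 0b1110100100
Split: l1_idx=7, l2_idx=1, offset=4
L1[7] = 0
L2[0][1] = 60
paddr = 60 * 32 + 4 = 1924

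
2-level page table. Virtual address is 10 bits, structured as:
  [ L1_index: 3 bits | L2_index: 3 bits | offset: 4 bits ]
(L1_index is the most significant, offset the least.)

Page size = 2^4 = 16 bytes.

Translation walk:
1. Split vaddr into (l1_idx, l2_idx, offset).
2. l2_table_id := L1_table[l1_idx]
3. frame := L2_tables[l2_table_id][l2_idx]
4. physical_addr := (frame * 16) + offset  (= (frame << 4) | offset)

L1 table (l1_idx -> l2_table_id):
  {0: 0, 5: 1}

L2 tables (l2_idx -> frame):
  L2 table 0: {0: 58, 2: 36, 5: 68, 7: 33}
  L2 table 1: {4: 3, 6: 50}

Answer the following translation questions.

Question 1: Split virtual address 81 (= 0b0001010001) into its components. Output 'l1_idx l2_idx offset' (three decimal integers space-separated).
Answer: 0 5 1

Derivation:
vaddr = 81 = 0b0001010001
  top 3 bits -> l1_idx = 0
  next 3 bits -> l2_idx = 5
  bottom 4 bits -> offset = 1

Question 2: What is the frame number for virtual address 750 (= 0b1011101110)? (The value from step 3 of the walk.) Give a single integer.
vaddr = 750: l1_idx=5, l2_idx=6
L1[5] = 1; L2[1][6] = 50

Answer: 50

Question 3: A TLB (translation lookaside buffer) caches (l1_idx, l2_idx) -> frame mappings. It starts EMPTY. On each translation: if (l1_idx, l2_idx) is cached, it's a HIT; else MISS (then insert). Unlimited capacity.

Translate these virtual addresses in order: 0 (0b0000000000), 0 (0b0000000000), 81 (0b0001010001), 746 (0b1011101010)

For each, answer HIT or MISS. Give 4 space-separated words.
Answer: MISS HIT MISS MISS

Derivation:
vaddr=0: (0,0) not in TLB -> MISS, insert
vaddr=0: (0,0) in TLB -> HIT
vaddr=81: (0,5) not in TLB -> MISS, insert
vaddr=746: (5,6) not in TLB -> MISS, insert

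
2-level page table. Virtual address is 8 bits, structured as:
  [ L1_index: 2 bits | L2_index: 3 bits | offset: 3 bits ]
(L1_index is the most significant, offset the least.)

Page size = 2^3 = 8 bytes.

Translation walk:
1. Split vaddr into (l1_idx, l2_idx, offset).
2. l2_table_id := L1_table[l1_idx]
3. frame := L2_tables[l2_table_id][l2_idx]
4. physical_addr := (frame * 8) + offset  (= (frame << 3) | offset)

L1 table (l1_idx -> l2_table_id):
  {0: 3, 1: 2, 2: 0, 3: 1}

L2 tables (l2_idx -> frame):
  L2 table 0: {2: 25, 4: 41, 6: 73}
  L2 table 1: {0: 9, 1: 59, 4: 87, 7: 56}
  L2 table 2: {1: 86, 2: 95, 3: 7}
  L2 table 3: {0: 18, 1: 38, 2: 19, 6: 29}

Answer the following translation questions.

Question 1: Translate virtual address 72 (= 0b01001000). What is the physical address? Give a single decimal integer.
Answer: 688

Derivation:
vaddr = 72 = 0b01001000
Split: l1_idx=1, l2_idx=1, offset=0
L1[1] = 2
L2[2][1] = 86
paddr = 86 * 8 + 0 = 688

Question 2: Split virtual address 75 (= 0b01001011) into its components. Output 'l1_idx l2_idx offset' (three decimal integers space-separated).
Answer: 1 1 3

Derivation:
vaddr = 75 = 0b01001011
  top 2 bits -> l1_idx = 1
  next 3 bits -> l2_idx = 1
  bottom 3 bits -> offset = 3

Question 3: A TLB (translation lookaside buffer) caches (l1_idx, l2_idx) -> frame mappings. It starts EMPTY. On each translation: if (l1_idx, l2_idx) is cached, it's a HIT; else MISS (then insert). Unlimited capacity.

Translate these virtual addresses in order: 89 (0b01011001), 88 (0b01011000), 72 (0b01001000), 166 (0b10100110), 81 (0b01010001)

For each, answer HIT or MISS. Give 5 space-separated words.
vaddr=89: (1,3) not in TLB -> MISS, insert
vaddr=88: (1,3) in TLB -> HIT
vaddr=72: (1,1) not in TLB -> MISS, insert
vaddr=166: (2,4) not in TLB -> MISS, insert
vaddr=81: (1,2) not in TLB -> MISS, insert

Answer: MISS HIT MISS MISS MISS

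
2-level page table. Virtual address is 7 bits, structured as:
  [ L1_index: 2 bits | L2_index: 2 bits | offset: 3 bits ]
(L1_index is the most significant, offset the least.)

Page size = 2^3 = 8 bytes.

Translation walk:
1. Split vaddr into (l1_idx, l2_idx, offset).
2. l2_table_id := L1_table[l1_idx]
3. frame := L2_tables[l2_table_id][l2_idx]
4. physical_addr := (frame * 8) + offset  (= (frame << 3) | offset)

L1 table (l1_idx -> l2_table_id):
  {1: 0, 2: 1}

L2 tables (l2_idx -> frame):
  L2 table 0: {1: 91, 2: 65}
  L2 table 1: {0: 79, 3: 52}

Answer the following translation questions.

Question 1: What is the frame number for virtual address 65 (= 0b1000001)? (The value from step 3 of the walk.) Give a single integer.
vaddr = 65: l1_idx=2, l2_idx=0
L1[2] = 1; L2[1][0] = 79

Answer: 79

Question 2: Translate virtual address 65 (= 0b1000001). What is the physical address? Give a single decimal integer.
Answer: 633

Derivation:
vaddr = 65 = 0b1000001
Split: l1_idx=2, l2_idx=0, offset=1
L1[2] = 1
L2[1][0] = 79
paddr = 79 * 8 + 1 = 633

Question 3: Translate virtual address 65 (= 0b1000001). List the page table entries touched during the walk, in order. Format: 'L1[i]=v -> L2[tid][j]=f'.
vaddr = 65 = 0b1000001
Split: l1_idx=2, l2_idx=0, offset=1

Answer: L1[2]=1 -> L2[1][0]=79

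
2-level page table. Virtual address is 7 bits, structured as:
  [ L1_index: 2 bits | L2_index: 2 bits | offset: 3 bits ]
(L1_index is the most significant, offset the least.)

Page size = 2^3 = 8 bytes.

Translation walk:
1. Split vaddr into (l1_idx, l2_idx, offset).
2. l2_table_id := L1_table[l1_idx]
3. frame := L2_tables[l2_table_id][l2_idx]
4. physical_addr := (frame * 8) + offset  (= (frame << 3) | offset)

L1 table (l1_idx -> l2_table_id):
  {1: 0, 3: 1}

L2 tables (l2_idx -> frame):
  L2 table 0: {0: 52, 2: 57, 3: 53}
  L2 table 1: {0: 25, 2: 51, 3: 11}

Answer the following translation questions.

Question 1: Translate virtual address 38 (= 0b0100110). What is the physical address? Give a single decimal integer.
Answer: 422

Derivation:
vaddr = 38 = 0b0100110
Split: l1_idx=1, l2_idx=0, offset=6
L1[1] = 0
L2[0][0] = 52
paddr = 52 * 8 + 6 = 422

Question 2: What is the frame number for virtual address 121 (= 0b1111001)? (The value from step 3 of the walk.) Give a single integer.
vaddr = 121: l1_idx=3, l2_idx=3
L1[3] = 1; L2[1][3] = 11

Answer: 11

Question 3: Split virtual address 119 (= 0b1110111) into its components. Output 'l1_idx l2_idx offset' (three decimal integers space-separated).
vaddr = 119 = 0b1110111
  top 2 bits -> l1_idx = 3
  next 2 bits -> l2_idx = 2
  bottom 3 bits -> offset = 7

Answer: 3 2 7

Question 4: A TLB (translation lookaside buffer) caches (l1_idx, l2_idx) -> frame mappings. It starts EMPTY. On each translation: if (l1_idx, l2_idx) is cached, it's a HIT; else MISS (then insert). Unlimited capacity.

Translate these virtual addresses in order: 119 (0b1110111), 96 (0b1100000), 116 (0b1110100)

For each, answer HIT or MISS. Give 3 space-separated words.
Answer: MISS MISS HIT

Derivation:
vaddr=119: (3,2) not in TLB -> MISS, insert
vaddr=96: (3,0) not in TLB -> MISS, insert
vaddr=116: (3,2) in TLB -> HIT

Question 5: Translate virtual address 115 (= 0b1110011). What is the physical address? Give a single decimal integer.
vaddr = 115 = 0b1110011
Split: l1_idx=3, l2_idx=2, offset=3
L1[3] = 1
L2[1][2] = 51
paddr = 51 * 8 + 3 = 411

Answer: 411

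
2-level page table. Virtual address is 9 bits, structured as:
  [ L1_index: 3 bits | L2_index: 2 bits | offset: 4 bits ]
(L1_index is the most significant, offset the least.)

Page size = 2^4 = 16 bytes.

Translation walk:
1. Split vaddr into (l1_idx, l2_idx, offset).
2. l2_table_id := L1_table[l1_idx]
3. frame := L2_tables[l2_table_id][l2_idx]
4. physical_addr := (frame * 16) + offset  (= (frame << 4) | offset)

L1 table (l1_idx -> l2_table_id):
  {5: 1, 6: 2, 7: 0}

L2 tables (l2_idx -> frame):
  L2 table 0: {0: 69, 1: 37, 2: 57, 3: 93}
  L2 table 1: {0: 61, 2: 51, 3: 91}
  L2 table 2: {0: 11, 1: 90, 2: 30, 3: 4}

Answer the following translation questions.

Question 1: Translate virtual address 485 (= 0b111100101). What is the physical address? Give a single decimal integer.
Answer: 917

Derivation:
vaddr = 485 = 0b111100101
Split: l1_idx=7, l2_idx=2, offset=5
L1[7] = 0
L2[0][2] = 57
paddr = 57 * 16 + 5 = 917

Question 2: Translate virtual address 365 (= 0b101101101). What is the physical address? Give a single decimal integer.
Answer: 829

Derivation:
vaddr = 365 = 0b101101101
Split: l1_idx=5, l2_idx=2, offset=13
L1[5] = 1
L2[1][2] = 51
paddr = 51 * 16 + 13 = 829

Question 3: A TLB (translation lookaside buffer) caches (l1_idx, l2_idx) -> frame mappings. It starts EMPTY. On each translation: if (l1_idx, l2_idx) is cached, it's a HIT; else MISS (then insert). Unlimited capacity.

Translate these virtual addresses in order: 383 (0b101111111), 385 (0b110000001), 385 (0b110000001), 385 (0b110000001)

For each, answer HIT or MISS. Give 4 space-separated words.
Answer: MISS MISS HIT HIT

Derivation:
vaddr=383: (5,3) not in TLB -> MISS, insert
vaddr=385: (6,0) not in TLB -> MISS, insert
vaddr=385: (6,0) in TLB -> HIT
vaddr=385: (6,0) in TLB -> HIT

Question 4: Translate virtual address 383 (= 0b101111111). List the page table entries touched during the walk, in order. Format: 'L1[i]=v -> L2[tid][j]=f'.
Answer: L1[5]=1 -> L2[1][3]=91

Derivation:
vaddr = 383 = 0b101111111
Split: l1_idx=5, l2_idx=3, offset=15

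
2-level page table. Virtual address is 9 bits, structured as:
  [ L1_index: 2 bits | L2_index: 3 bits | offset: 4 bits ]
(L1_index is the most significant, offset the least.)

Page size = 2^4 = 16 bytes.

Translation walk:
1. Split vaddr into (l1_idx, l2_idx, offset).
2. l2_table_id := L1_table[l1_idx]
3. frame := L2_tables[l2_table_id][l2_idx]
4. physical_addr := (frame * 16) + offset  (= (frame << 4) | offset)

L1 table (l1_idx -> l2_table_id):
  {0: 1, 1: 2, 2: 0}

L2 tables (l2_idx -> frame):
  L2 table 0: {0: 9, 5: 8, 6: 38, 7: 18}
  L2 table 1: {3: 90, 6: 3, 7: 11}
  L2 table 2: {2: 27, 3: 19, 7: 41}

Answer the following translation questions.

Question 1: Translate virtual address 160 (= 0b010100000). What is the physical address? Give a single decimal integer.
Answer: 432

Derivation:
vaddr = 160 = 0b010100000
Split: l1_idx=1, l2_idx=2, offset=0
L1[1] = 2
L2[2][2] = 27
paddr = 27 * 16 + 0 = 432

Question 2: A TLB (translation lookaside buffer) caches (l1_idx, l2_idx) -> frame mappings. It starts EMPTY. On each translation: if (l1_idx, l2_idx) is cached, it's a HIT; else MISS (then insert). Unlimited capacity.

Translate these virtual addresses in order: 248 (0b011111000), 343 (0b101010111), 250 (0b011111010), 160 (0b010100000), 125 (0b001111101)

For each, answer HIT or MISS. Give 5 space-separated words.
vaddr=248: (1,7) not in TLB -> MISS, insert
vaddr=343: (2,5) not in TLB -> MISS, insert
vaddr=250: (1,7) in TLB -> HIT
vaddr=160: (1,2) not in TLB -> MISS, insert
vaddr=125: (0,7) not in TLB -> MISS, insert

Answer: MISS MISS HIT MISS MISS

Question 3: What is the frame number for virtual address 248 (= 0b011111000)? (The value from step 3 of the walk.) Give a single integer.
vaddr = 248: l1_idx=1, l2_idx=7
L1[1] = 2; L2[2][7] = 41

Answer: 41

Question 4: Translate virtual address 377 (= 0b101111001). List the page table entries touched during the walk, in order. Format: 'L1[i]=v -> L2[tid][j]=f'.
vaddr = 377 = 0b101111001
Split: l1_idx=2, l2_idx=7, offset=9

Answer: L1[2]=0 -> L2[0][7]=18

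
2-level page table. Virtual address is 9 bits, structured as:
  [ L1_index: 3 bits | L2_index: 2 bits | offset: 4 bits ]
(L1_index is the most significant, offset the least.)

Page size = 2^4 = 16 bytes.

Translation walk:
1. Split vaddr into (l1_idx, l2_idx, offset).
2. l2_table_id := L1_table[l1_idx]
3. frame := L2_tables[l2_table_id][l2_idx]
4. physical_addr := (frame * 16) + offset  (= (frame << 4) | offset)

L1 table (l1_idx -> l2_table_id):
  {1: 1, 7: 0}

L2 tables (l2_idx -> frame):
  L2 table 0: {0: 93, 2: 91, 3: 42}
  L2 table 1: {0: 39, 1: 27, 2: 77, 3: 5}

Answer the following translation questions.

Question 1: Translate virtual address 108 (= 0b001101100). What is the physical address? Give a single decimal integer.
Answer: 1244

Derivation:
vaddr = 108 = 0b001101100
Split: l1_idx=1, l2_idx=2, offset=12
L1[1] = 1
L2[1][2] = 77
paddr = 77 * 16 + 12 = 1244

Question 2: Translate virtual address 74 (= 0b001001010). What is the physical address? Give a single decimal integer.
vaddr = 74 = 0b001001010
Split: l1_idx=1, l2_idx=0, offset=10
L1[1] = 1
L2[1][0] = 39
paddr = 39 * 16 + 10 = 634

Answer: 634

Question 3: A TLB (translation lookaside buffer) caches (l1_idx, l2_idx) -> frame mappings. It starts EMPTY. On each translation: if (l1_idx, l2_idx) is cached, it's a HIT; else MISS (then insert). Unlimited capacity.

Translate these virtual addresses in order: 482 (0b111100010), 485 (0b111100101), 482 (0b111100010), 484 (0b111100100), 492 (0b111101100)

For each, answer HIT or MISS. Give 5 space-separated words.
Answer: MISS HIT HIT HIT HIT

Derivation:
vaddr=482: (7,2) not in TLB -> MISS, insert
vaddr=485: (7,2) in TLB -> HIT
vaddr=482: (7,2) in TLB -> HIT
vaddr=484: (7,2) in TLB -> HIT
vaddr=492: (7,2) in TLB -> HIT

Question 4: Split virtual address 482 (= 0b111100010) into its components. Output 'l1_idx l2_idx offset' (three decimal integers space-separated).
vaddr = 482 = 0b111100010
  top 3 bits -> l1_idx = 7
  next 2 bits -> l2_idx = 2
  bottom 4 bits -> offset = 2

Answer: 7 2 2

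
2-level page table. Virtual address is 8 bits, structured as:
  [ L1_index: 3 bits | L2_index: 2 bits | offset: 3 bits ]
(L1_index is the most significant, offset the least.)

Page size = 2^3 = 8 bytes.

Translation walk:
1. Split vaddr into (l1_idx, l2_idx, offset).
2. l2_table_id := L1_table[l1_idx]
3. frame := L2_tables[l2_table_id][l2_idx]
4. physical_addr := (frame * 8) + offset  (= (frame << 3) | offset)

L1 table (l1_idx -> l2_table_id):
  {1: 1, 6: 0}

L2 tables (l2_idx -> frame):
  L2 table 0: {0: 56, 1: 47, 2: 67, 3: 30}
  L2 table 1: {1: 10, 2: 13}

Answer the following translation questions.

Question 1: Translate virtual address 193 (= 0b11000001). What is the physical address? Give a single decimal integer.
vaddr = 193 = 0b11000001
Split: l1_idx=6, l2_idx=0, offset=1
L1[6] = 0
L2[0][0] = 56
paddr = 56 * 8 + 1 = 449

Answer: 449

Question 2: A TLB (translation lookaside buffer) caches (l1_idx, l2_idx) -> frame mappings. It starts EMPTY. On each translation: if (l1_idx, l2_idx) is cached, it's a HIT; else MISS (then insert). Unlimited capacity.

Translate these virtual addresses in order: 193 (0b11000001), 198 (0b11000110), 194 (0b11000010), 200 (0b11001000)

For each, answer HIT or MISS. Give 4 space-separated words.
vaddr=193: (6,0) not in TLB -> MISS, insert
vaddr=198: (6,0) in TLB -> HIT
vaddr=194: (6,0) in TLB -> HIT
vaddr=200: (6,1) not in TLB -> MISS, insert

Answer: MISS HIT HIT MISS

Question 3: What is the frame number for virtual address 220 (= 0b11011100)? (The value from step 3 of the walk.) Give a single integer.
vaddr = 220: l1_idx=6, l2_idx=3
L1[6] = 0; L2[0][3] = 30

Answer: 30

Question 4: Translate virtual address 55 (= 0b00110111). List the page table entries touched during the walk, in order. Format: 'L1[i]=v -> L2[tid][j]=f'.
vaddr = 55 = 0b00110111
Split: l1_idx=1, l2_idx=2, offset=7

Answer: L1[1]=1 -> L2[1][2]=13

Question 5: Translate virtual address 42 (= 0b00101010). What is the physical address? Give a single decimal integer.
Answer: 82

Derivation:
vaddr = 42 = 0b00101010
Split: l1_idx=1, l2_idx=1, offset=2
L1[1] = 1
L2[1][1] = 10
paddr = 10 * 8 + 2 = 82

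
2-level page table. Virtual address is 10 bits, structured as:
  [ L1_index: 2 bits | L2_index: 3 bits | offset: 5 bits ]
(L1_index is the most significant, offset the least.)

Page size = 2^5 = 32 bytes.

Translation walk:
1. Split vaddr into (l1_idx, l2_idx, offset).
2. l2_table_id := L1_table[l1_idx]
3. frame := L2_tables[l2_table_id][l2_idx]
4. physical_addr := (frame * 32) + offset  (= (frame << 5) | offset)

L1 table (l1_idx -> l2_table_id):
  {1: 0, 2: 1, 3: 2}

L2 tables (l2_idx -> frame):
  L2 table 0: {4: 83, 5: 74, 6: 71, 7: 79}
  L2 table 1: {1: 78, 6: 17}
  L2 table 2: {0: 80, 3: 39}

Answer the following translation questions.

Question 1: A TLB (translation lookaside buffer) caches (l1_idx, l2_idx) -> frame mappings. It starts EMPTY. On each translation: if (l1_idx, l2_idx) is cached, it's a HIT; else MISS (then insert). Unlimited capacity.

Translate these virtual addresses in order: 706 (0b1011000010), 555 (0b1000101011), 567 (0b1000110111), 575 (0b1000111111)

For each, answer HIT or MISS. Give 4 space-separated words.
Answer: MISS MISS HIT HIT

Derivation:
vaddr=706: (2,6) not in TLB -> MISS, insert
vaddr=555: (2,1) not in TLB -> MISS, insert
vaddr=567: (2,1) in TLB -> HIT
vaddr=575: (2,1) in TLB -> HIT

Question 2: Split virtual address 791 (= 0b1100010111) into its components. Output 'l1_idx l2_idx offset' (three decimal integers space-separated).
Answer: 3 0 23

Derivation:
vaddr = 791 = 0b1100010111
  top 2 bits -> l1_idx = 3
  next 3 bits -> l2_idx = 0
  bottom 5 bits -> offset = 23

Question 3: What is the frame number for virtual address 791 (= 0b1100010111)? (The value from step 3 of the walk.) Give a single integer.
vaddr = 791: l1_idx=3, l2_idx=0
L1[3] = 2; L2[2][0] = 80

Answer: 80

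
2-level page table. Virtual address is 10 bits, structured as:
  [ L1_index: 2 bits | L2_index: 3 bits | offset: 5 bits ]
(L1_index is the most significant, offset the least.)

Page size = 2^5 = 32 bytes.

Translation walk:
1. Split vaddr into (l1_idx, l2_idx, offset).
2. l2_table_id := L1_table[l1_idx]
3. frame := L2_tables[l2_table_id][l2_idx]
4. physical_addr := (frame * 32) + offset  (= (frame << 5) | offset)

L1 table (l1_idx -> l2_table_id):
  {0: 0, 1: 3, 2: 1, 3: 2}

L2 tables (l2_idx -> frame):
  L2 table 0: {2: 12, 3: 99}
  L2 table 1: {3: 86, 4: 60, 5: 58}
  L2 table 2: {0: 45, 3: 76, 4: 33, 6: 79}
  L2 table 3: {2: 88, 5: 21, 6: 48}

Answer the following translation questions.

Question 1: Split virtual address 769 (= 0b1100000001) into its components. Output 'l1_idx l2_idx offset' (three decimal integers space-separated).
vaddr = 769 = 0b1100000001
  top 2 bits -> l1_idx = 3
  next 3 bits -> l2_idx = 0
  bottom 5 bits -> offset = 1

Answer: 3 0 1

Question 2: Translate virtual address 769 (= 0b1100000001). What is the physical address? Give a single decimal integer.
Answer: 1441

Derivation:
vaddr = 769 = 0b1100000001
Split: l1_idx=3, l2_idx=0, offset=1
L1[3] = 2
L2[2][0] = 45
paddr = 45 * 32 + 1 = 1441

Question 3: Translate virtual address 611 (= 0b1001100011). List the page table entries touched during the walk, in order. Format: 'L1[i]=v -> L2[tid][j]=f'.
vaddr = 611 = 0b1001100011
Split: l1_idx=2, l2_idx=3, offset=3

Answer: L1[2]=1 -> L2[1][3]=86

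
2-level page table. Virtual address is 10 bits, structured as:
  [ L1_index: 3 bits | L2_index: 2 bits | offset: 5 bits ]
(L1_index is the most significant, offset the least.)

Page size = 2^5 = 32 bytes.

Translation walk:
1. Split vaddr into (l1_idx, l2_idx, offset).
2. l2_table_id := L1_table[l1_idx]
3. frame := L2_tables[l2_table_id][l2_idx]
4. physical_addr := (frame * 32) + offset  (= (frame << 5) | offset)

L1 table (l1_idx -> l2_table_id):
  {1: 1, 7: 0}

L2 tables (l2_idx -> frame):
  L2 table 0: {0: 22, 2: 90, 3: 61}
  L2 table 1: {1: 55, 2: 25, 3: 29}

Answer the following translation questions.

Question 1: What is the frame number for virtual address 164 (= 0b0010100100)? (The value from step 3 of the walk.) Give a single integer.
Answer: 55

Derivation:
vaddr = 164: l1_idx=1, l2_idx=1
L1[1] = 1; L2[1][1] = 55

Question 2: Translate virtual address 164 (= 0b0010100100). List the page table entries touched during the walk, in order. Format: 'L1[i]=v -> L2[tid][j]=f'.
vaddr = 164 = 0b0010100100
Split: l1_idx=1, l2_idx=1, offset=4

Answer: L1[1]=1 -> L2[1][1]=55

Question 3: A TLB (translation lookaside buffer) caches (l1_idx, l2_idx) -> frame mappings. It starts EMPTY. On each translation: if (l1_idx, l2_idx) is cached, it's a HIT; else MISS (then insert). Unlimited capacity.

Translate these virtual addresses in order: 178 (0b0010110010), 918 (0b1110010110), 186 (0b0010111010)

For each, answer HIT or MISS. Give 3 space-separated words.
Answer: MISS MISS HIT

Derivation:
vaddr=178: (1,1) not in TLB -> MISS, insert
vaddr=918: (7,0) not in TLB -> MISS, insert
vaddr=186: (1,1) in TLB -> HIT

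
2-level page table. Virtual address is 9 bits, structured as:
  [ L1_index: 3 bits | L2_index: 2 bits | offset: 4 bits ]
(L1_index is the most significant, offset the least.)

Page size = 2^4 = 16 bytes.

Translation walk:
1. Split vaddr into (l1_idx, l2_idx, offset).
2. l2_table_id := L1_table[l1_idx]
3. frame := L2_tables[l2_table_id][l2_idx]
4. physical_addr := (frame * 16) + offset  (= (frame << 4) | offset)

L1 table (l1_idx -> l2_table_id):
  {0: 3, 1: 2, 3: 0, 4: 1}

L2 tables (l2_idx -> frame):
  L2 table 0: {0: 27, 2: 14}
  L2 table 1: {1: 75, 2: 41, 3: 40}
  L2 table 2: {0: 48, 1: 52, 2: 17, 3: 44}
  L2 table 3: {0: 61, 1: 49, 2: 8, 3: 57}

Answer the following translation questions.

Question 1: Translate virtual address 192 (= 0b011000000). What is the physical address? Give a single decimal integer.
vaddr = 192 = 0b011000000
Split: l1_idx=3, l2_idx=0, offset=0
L1[3] = 0
L2[0][0] = 27
paddr = 27 * 16 + 0 = 432

Answer: 432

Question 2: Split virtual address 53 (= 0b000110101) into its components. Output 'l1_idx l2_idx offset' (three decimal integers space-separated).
vaddr = 53 = 0b000110101
  top 3 bits -> l1_idx = 0
  next 2 bits -> l2_idx = 3
  bottom 4 bits -> offset = 5

Answer: 0 3 5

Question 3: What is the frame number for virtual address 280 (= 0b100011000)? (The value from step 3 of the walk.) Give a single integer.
vaddr = 280: l1_idx=4, l2_idx=1
L1[4] = 1; L2[1][1] = 75

Answer: 75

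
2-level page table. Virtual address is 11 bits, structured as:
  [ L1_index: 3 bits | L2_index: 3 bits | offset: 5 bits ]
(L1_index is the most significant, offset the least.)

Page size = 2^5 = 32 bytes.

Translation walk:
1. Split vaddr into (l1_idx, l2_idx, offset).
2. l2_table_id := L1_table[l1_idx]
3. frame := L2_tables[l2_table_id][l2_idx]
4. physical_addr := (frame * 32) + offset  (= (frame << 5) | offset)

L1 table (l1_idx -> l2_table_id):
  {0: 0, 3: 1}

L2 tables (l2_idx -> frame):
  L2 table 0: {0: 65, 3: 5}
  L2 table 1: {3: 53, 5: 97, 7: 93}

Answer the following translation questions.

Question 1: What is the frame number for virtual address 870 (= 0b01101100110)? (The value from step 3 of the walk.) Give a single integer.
vaddr = 870: l1_idx=3, l2_idx=3
L1[3] = 1; L2[1][3] = 53

Answer: 53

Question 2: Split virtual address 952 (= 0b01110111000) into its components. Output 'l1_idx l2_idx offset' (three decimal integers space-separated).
Answer: 3 5 24

Derivation:
vaddr = 952 = 0b01110111000
  top 3 bits -> l1_idx = 3
  next 3 bits -> l2_idx = 5
  bottom 5 bits -> offset = 24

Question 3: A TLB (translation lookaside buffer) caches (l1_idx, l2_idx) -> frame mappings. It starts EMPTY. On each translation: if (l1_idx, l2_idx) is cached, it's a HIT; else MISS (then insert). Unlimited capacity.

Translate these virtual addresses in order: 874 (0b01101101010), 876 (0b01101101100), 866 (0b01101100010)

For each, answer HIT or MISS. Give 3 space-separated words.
vaddr=874: (3,3) not in TLB -> MISS, insert
vaddr=876: (3,3) in TLB -> HIT
vaddr=866: (3,3) in TLB -> HIT

Answer: MISS HIT HIT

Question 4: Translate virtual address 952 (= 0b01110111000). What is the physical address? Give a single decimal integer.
Answer: 3128

Derivation:
vaddr = 952 = 0b01110111000
Split: l1_idx=3, l2_idx=5, offset=24
L1[3] = 1
L2[1][5] = 97
paddr = 97 * 32 + 24 = 3128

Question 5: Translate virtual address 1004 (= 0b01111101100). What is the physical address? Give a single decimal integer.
vaddr = 1004 = 0b01111101100
Split: l1_idx=3, l2_idx=7, offset=12
L1[3] = 1
L2[1][7] = 93
paddr = 93 * 32 + 12 = 2988

Answer: 2988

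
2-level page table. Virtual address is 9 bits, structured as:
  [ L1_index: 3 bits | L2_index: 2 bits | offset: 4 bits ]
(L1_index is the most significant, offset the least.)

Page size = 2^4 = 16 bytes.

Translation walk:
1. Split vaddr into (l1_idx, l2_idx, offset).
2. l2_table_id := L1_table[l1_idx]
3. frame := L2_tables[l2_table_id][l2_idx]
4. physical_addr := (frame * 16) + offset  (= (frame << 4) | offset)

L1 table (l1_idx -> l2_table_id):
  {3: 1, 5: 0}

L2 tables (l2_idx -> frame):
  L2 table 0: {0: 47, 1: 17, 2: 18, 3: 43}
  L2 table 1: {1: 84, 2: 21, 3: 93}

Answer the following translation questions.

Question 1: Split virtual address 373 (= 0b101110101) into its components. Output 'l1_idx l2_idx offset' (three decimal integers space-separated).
vaddr = 373 = 0b101110101
  top 3 bits -> l1_idx = 5
  next 2 bits -> l2_idx = 3
  bottom 4 bits -> offset = 5

Answer: 5 3 5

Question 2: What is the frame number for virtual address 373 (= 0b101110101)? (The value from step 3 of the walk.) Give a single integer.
vaddr = 373: l1_idx=5, l2_idx=3
L1[5] = 0; L2[0][3] = 43

Answer: 43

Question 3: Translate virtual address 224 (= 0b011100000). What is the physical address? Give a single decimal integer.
vaddr = 224 = 0b011100000
Split: l1_idx=3, l2_idx=2, offset=0
L1[3] = 1
L2[1][2] = 21
paddr = 21 * 16 + 0 = 336

Answer: 336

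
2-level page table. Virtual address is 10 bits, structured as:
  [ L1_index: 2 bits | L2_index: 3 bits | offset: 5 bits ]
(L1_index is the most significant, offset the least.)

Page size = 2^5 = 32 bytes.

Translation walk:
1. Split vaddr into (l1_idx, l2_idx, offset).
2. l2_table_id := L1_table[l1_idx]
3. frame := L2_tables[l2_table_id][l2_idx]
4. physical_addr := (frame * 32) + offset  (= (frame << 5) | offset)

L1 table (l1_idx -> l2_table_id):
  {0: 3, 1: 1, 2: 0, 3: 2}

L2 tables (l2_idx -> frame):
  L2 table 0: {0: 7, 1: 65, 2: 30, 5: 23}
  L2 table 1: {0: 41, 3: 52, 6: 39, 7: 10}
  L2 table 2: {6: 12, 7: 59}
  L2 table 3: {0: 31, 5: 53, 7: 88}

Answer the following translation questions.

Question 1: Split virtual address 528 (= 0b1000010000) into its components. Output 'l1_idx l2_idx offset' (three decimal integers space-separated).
Answer: 2 0 16

Derivation:
vaddr = 528 = 0b1000010000
  top 2 bits -> l1_idx = 2
  next 3 bits -> l2_idx = 0
  bottom 5 bits -> offset = 16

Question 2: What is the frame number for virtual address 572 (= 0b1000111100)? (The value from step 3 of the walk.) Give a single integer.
Answer: 65

Derivation:
vaddr = 572: l1_idx=2, l2_idx=1
L1[2] = 0; L2[0][1] = 65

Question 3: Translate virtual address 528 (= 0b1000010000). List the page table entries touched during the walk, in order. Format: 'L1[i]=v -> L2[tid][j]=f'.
Answer: L1[2]=0 -> L2[0][0]=7

Derivation:
vaddr = 528 = 0b1000010000
Split: l1_idx=2, l2_idx=0, offset=16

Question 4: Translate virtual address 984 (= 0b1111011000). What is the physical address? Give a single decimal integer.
vaddr = 984 = 0b1111011000
Split: l1_idx=3, l2_idx=6, offset=24
L1[3] = 2
L2[2][6] = 12
paddr = 12 * 32 + 24 = 408

Answer: 408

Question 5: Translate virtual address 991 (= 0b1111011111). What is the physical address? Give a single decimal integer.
Answer: 415

Derivation:
vaddr = 991 = 0b1111011111
Split: l1_idx=3, l2_idx=6, offset=31
L1[3] = 2
L2[2][6] = 12
paddr = 12 * 32 + 31 = 415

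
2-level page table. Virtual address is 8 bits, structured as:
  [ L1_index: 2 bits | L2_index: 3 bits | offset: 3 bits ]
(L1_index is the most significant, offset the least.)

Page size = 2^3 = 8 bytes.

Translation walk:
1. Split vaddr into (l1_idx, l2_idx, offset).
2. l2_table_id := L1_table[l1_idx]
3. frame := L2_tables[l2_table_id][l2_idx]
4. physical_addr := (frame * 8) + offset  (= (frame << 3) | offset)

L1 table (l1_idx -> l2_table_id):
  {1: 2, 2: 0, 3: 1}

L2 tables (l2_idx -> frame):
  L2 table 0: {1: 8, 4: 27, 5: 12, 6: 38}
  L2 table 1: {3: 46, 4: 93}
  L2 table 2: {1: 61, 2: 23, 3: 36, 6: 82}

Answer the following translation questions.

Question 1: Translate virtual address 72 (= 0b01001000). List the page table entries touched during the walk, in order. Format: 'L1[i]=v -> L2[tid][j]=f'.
vaddr = 72 = 0b01001000
Split: l1_idx=1, l2_idx=1, offset=0

Answer: L1[1]=2 -> L2[2][1]=61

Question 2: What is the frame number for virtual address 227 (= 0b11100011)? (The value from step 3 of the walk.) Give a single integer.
Answer: 93

Derivation:
vaddr = 227: l1_idx=3, l2_idx=4
L1[3] = 1; L2[1][4] = 93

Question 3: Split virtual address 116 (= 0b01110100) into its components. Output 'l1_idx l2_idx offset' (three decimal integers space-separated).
Answer: 1 6 4

Derivation:
vaddr = 116 = 0b01110100
  top 2 bits -> l1_idx = 1
  next 3 bits -> l2_idx = 6
  bottom 3 bits -> offset = 4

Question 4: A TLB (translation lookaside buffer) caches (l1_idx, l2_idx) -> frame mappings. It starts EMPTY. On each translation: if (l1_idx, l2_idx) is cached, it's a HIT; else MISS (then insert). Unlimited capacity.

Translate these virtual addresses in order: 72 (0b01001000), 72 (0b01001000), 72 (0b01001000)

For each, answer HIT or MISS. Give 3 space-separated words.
Answer: MISS HIT HIT

Derivation:
vaddr=72: (1,1) not in TLB -> MISS, insert
vaddr=72: (1,1) in TLB -> HIT
vaddr=72: (1,1) in TLB -> HIT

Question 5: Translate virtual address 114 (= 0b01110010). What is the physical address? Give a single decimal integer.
vaddr = 114 = 0b01110010
Split: l1_idx=1, l2_idx=6, offset=2
L1[1] = 2
L2[2][6] = 82
paddr = 82 * 8 + 2 = 658

Answer: 658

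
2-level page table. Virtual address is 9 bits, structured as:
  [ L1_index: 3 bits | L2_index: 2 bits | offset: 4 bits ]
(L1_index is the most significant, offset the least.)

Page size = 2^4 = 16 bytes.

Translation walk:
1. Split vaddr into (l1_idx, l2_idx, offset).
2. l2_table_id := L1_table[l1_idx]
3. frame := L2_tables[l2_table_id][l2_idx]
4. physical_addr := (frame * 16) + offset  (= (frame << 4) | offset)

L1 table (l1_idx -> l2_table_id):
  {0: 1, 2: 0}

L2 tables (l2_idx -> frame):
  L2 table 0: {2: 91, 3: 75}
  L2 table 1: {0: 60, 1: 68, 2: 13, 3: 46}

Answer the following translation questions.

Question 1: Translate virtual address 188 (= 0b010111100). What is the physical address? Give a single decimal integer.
vaddr = 188 = 0b010111100
Split: l1_idx=2, l2_idx=3, offset=12
L1[2] = 0
L2[0][3] = 75
paddr = 75 * 16 + 12 = 1212

Answer: 1212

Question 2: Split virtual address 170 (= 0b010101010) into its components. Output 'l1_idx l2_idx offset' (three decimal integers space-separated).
Answer: 2 2 10

Derivation:
vaddr = 170 = 0b010101010
  top 3 bits -> l1_idx = 2
  next 2 bits -> l2_idx = 2
  bottom 4 bits -> offset = 10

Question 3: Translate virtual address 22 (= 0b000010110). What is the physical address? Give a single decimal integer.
Answer: 1094

Derivation:
vaddr = 22 = 0b000010110
Split: l1_idx=0, l2_idx=1, offset=6
L1[0] = 1
L2[1][1] = 68
paddr = 68 * 16 + 6 = 1094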